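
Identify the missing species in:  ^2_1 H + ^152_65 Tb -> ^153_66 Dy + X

neutron

Conserve mass number: 2 + 152 = 153 + A, so A = 1.
Conserve atomic number: 1 + 65 = 66 + Z, so Z = 0.
A = 1 and Z = 0 is ^1_0 n — a neutron.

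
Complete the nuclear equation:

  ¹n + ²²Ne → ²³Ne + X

gamma ray

Conserve mass number: 1 + 22 = 23 + A, so A = 0.
Conserve atomic number: 0 + 10 = 10 + Z, so Z = 0.
A = 0 and Z = 0 is γ — a gamma ray.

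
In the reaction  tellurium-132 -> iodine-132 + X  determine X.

beta-minus particle

Conserve mass number: 132 = 132 + A, so A = 0.
Conserve atomic number: 52 = 53 + Z, so Z = -1.
A = 0 and Z = -1 is e⁻ — a beta-minus particle.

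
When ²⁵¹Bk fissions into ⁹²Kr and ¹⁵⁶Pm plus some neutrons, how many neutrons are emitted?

Conserve mass number: 251 = 92 + 156 + k, so k = 251 − 248 = 3.
Check atomic number: 97 = 36 + 61 + 0 = 97. ✓

3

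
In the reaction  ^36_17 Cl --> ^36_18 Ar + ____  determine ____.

beta-minus particle

Conserve mass number: 36 = 36 + A, so A = 0.
Conserve atomic number: 17 = 18 + Z, so Z = -1.
A = 0 and Z = -1 is ^0_-1 e — a beta-minus particle.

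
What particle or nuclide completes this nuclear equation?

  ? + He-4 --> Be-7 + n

Conserve mass number: A + 4 = 7 + 1, so A = 4.
Conserve atomic number: Z + 2 = 4 + 0, so Z = 2.
A = 4 and Z = 2 is He-4 — an alpha particle.

alpha particle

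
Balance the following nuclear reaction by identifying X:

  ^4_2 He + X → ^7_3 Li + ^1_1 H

Conserve mass number: 4 + A = 7 + 1, so A = 4.
Conserve atomic number: 2 + Z = 3 + 1, so Z = 2.
A = 4 and Z = 2 is ^4_2 He — an alpha particle.

alpha particle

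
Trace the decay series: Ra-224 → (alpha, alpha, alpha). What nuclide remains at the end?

Start: (A, Z) = (224, 88).
After α: (220, 86).
After α: (216, 84).
After α: (212, 82).
Z = 82 is lead.

Pb-212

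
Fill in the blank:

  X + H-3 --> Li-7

Conserve mass number: A + 3 = 7, so A = 4.
Conserve atomic number: Z + 1 = 3, so Z = 2.
A = 4 and Z = 2 is He-4 — an alpha particle.

alpha particle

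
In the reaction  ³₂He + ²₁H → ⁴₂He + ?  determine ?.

proton

Conserve mass number: 3 + 2 = 4 + A, so A = 1.
Conserve atomic number: 2 + 1 = 2 + Z, so Z = 1.
A = 1 and Z = 1 is ¹₁H — a proton.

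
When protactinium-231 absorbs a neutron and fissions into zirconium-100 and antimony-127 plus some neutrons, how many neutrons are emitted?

Conserve mass number: 232 = 100 + 127 + k, so k = 232 − 227 = 5.
Check atomic number: 91 = 40 + 51 + 0 = 91. ✓

5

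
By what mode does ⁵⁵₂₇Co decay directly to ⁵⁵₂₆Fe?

beta-plus decay or electron capture

ΔA = 55 − 55 = 0; ΔZ = 26 − 27 = -1.
A is unchanged and Z drops by 1 — a proton has become a neutron (β⁺ emission or electron capture).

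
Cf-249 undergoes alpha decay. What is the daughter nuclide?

Alpha decay: mass number changes by -4, atomic number by -2.
A: 249 − 4 = 245; Z: 98 − 2 = 96.
Z = 96 is curium, so the daughter is Cm-245.

Cm-245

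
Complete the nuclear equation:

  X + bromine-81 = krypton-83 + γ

Conserve mass number: A + 81 = 83 + 0, so A = 2.
Conserve atomic number: Z + 35 = 36 + 0, so Z = 1.
A = 2 and Z = 1 is hydrogen-2 — a deuteron.

deuteron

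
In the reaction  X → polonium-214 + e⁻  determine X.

Bi-214

Conserve mass number: A = 214 + 0, so A = 214.
Conserve atomic number: Z = 84 − 1, so Z = 83.
Z = 83 is bismuth, so the species is bismuth-214.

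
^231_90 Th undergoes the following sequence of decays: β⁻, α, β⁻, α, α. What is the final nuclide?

Rn-219

Start: (A, Z) = (231, 90).
After β⁻: (231, 91).
After α: (227, 89).
After β⁻: (227, 90).
After α: (223, 88).
After α: (219, 86).
Z = 86 is radon.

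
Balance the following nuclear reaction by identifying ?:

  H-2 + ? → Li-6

Conserve mass number: 2 + A = 6, so A = 4.
Conserve atomic number: 1 + Z = 3, so Z = 2.
A = 4 and Z = 2 is He-4 — an alpha particle.

alpha particle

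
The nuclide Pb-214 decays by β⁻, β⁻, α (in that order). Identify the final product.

Start: (A, Z) = (214, 82).
After β⁻: (214, 83).
After β⁻: (214, 84).
After α: (210, 82).
Z = 82 is lead.

Pb-210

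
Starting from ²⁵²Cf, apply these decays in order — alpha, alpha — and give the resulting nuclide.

Pu-244

Start: (A, Z) = (252, 98).
After α: (248, 96).
After α: (244, 94).
Z = 94 is plutonium.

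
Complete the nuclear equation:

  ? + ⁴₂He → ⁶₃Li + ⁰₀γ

Conserve mass number: A + 4 = 6 + 0, so A = 2.
Conserve atomic number: Z + 2 = 3 + 0, so Z = 1.
A = 2 and Z = 1 is ²₁H — a deuteron.

deuteron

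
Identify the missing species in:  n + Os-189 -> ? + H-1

Conserve mass number: 1 + 189 = A + 1, so A = 189.
Conserve atomic number: 0 + 76 = Z + 1, so Z = 75.
Z = 75 is rhenium, so the species is Re-189.

Re-189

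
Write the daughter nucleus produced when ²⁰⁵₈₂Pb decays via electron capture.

Electron capture: mass number changes by +0, atomic number by -1.
A: 205 = 205; Z: 82 − 1 = 81.
Z = 81 is thallium, so the daughter is ²⁰⁵₈₁Tl.

Tl-205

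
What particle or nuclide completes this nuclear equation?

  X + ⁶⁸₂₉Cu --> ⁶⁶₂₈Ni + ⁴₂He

deuteron

Conserve mass number: A + 68 = 66 + 4, so A = 2.
Conserve atomic number: Z + 29 = 28 + 2, so Z = 1.
A = 2 and Z = 1 is ²₁H — a deuteron.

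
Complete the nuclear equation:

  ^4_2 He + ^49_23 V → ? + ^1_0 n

Mn-52

Conserve mass number: 4 + 49 = A + 1, so A = 52.
Conserve atomic number: 2 + 23 = Z + 0, so Z = 25.
Z = 25 is manganese, so the species is ^52_25 Mn.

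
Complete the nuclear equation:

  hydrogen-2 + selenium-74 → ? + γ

Conserve mass number: 2 + 74 = A + 0, so A = 76.
Conserve atomic number: 1 + 34 = Z + 0, so Z = 35.
Z = 35 is bromine, so the species is bromine-76.

Br-76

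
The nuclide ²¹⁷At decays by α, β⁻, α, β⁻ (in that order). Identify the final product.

Bi-209

Start: (A, Z) = (217, 85).
After α: (213, 83).
After β⁻: (213, 84).
After α: (209, 82).
After β⁻: (209, 83).
Z = 83 is bismuth.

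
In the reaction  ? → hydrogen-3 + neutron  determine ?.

Conserve mass number: A = 3 + 1, so A = 4.
Conserve atomic number: Z = 1 + 0, so Z = 1.
Z = 1 is hydrogen, so the species is hydrogen-4.

H-4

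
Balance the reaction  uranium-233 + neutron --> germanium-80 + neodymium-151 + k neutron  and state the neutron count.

3

Conserve mass number: 234 = 80 + 151 + k, so k = 234 − 231 = 3.
Check atomic number: 92 = 32 + 60 + 0 = 92. ✓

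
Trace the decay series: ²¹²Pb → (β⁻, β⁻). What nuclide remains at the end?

Po-212

Start: (A, Z) = (212, 82).
After β⁻: (212, 83).
After β⁻: (212, 84).
Z = 84 is polonium.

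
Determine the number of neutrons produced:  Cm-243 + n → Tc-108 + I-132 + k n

4

Conserve mass number: 244 = 108 + 132 + k, so k = 244 − 240 = 4.
Check atomic number: 96 = 43 + 53 + 0 = 96. ✓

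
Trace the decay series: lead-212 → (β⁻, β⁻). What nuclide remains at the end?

Po-212

Start: (A, Z) = (212, 82).
After β⁻: (212, 83).
After β⁻: (212, 84).
Z = 84 is polonium.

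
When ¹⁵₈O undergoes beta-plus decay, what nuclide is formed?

N-15

Beta-plus decay: mass number changes by +0, atomic number by -1.
A: 15 = 15; Z: 8 − 1 = 7.
Z = 7 is nitrogen, so the daughter is ¹⁵₇N.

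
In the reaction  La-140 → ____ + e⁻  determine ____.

Ce-140

Conserve mass number: 140 = A + 0, so A = 140.
Conserve atomic number: 57 = Z − 1, so Z = 58.
Z = 58 is cerium, so the species is Ce-140.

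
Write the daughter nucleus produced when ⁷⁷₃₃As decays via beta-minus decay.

Se-77

Beta-minus decay: mass number changes by +0, atomic number by +1.
A: 77 = 77; Z: 33 + 1 = 34.
Z = 34 is selenium, so the daughter is ⁷⁷₃₄Se.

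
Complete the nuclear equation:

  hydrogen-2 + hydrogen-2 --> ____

He-4

Conserve mass number: 2 + 2 = A, so A = 4.
Conserve atomic number: 1 + 1 = Z, so Z = 2.
A = 4 and Z = 2 is helium-4 — an alpha particle.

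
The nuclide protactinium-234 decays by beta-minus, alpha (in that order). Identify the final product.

Th-230

Start: (A, Z) = (234, 91).
After β⁻: (234, 92).
After α: (230, 90).
Z = 90 is thorium.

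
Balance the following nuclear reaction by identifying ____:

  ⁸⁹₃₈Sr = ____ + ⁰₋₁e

Conserve mass number: 89 = A + 0, so A = 89.
Conserve atomic number: 38 = Z − 1, so Z = 39.
Z = 39 is yttrium, so the species is ⁸⁹₃₉Y.

Y-89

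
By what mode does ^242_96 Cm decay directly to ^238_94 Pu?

ΔA = 238 − 242 = -4; ΔZ = 94 − 96 = -2.
A drops by 4 and Z drops by 2 — the signature of alpha emission.

alpha decay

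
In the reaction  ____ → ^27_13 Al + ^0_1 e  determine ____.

Conserve mass number: A = 27 + 0, so A = 27.
Conserve atomic number: Z = 13 + 1, so Z = 14.
Z = 14 is silicon, so the species is ^27_14 Si.

Si-27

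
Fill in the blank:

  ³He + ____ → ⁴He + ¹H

Conserve mass number: 3 + A = 4 + 1, so A = 2.
Conserve atomic number: 2 + Z = 2 + 1, so Z = 1.
A = 2 and Z = 1 is ²H — a deuteron.

deuteron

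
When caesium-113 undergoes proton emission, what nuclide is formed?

Xe-112

Proton emission: mass number changes by -1, atomic number by -1.
A: 113 − 1 = 112; Z: 55 − 1 = 54.
Z = 54 is xenon, so the daughter is xenon-112.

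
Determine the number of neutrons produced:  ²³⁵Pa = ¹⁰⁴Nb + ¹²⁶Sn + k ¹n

Conserve mass number: 235 = 104 + 126 + k, so k = 235 − 230 = 5.
Check atomic number: 91 = 41 + 50 + 0 = 91. ✓

5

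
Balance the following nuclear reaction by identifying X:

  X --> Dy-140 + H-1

Ho-141

Conserve mass number: A = 140 + 1, so A = 141.
Conserve atomic number: Z = 66 + 1, so Z = 67.
Z = 67 is holmium, so the species is Ho-141.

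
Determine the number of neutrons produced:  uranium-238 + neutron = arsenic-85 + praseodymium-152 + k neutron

Conserve mass number: 239 = 85 + 152 + k, so k = 239 − 237 = 2.
Check atomic number: 92 = 33 + 59 + 0 = 92. ✓

2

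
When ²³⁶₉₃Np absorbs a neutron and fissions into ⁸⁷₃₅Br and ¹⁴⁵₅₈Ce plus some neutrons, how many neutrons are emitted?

Conserve mass number: 237 = 87 + 145 + k, so k = 237 − 232 = 5.
Check atomic number: 93 = 35 + 58 + 0 = 93. ✓

5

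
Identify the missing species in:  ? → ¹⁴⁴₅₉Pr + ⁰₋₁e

Ce-144

Conserve mass number: A = 144 + 0, so A = 144.
Conserve atomic number: Z = 59 − 1, so Z = 58.
Z = 58 is cerium, so the species is ¹⁴⁴₅₈Ce.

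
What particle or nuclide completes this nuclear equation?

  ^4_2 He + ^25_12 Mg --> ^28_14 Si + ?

neutron

Conserve mass number: 4 + 25 = 28 + A, so A = 1.
Conserve atomic number: 2 + 12 = 14 + Z, so Z = 0.
A = 1 and Z = 0 is ^1_0 n — a neutron.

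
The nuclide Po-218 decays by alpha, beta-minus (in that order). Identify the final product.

Bi-214

Start: (A, Z) = (218, 84).
After α: (214, 82).
After β⁻: (214, 83).
Z = 83 is bismuth.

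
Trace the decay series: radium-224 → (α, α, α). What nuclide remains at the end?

Start: (A, Z) = (224, 88).
After α: (220, 86).
After α: (216, 84).
After α: (212, 82).
Z = 82 is lead.

Pb-212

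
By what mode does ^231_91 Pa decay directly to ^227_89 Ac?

alpha decay

ΔA = 227 − 231 = -4; ΔZ = 89 − 91 = -2.
A drops by 4 and Z drops by 2 — the signature of alpha emission.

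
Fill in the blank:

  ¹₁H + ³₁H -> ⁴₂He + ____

gamma ray

Conserve mass number: 1 + 3 = 4 + A, so A = 0.
Conserve atomic number: 1 + 1 = 2 + Z, so Z = 0.
A = 0 and Z = 0 is ⁰₀γ — a gamma ray.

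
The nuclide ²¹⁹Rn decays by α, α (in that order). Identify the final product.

Start: (A, Z) = (219, 86).
After α: (215, 84).
After α: (211, 82).
Z = 82 is lead.

Pb-211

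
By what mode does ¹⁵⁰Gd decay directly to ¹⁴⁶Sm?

alpha decay

ΔA = 146 − 150 = -4; ΔZ = 62 − 64 = -2.
A drops by 4 and Z drops by 2 — the signature of alpha emission.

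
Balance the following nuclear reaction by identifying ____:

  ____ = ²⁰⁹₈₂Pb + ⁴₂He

Conserve mass number: A = 209 + 4, so A = 213.
Conserve atomic number: Z = 82 + 2, so Z = 84.
Z = 84 is polonium, so the species is ²¹³₈₄Po.

Po-213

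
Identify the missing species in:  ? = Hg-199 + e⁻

Conserve mass number: A = 199 + 0, so A = 199.
Conserve atomic number: Z = 80 − 1, so Z = 79.
Z = 79 is gold, so the species is Au-199.

Au-199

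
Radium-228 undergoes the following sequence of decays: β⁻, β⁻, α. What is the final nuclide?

Ra-224

Start: (A, Z) = (228, 88).
After β⁻: (228, 89).
After β⁻: (228, 90).
After α: (224, 88).
Z = 88 is radium.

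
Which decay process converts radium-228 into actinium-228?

beta-minus decay

ΔA = 228 − 228 = 0; ΔZ = 89 − 88 = +1.
A is unchanged and Z rises by 1 — a neutron has become a proton (β⁻ decay).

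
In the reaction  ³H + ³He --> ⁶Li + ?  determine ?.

gamma ray

Conserve mass number: 3 + 3 = 6 + A, so A = 0.
Conserve atomic number: 1 + 2 = 3 + Z, so Z = 0.
A = 0 and Z = 0 is γ — a gamma ray.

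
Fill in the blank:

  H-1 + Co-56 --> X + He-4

Conserve mass number: 1 + 56 = A + 4, so A = 53.
Conserve atomic number: 1 + 27 = Z + 2, so Z = 26.
Z = 26 is iron, so the species is Fe-53.

Fe-53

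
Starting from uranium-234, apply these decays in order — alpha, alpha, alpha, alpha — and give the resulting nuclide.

Po-218

Start: (A, Z) = (234, 92).
After α: (230, 90).
After α: (226, 88).
After α: (222, 86).
After α: (218, 84).
Z = 84 is polonium.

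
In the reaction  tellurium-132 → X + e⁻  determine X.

Conserve mass number: 132 = A + 0, so A = 132.
Conserve atomic number: 52 = Z − 1, so Z = 53.
Z = 53 is iodine, so the species is iodine-132.

I-132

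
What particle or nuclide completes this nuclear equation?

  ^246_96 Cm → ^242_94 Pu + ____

Conserve mass number: 246 = 242 + A, so A = 4.
Conserve atomic number: 96 = 94 + Z, so Z = 2.
A = 4 and Z = 2 is ^4_2 He — an alpha particle.

alpha particle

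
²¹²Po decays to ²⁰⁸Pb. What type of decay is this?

ΔA = 208 − 212 = -4; ΔZ = 82 − 84 = -2.
A drops by 4 and Z drops by 2 — the signature of alpha emission.

alpha decay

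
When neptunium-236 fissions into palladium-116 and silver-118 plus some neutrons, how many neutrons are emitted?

Conserve mass number: 236 = 116 + 118 + k, so k = 236 − 234 = 2.
Check atomic number: 93 = 46 + 47 + 0 = 93. ✓

2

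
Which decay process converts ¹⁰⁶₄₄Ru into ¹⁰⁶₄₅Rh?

beta-minus decay

ΔA = 106 − 106 = 0; ΔZ = 45 − 44 = +1.
A is unchanged and Z rises by 1 — a neutron has become a proton (β⁻ decay).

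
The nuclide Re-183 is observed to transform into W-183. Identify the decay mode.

beta-plus decay or electron capture

ΔA = 183 − 183 = 0; ΔZ = 74 − 75 = -1.
A is unchanged and Z drops by 1 — a proton has become a neutron (β⁺ emission or electron capture).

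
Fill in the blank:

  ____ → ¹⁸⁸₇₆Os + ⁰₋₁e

Re-188

Conserve mass number: A = 188 + 0, so A = 188.
Conserve atomic number: Z = 76 − 1, so Z = 75.
Z = 75 is rhenium, so the species is ¹⁸⁸₇₅Re.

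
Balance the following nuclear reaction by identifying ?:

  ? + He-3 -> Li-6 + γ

Conserve mass number: A + 3 = 6 + 0, so A = 3.
Conserve atomic number: Z + 2 = 3 + 0, so Z = 1.
A = 3 and Z = 1 is H-3 — a triton.

triton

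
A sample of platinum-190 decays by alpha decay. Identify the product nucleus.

Os-186

Alpha decay: mass number changes by -4, atomic number by -2.
A: 190 − 4 = 186; Z: 78 − 2 = 76.
Z = 76 is osmium, so the daughter is osmium-186.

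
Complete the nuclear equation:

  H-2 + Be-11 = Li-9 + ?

Conserve mass number: 2 + 11 = 9 + A, so A = 4.
Conserve atomic number: 1 + 4 = 3 + Z, so Z = 2.
A = 4 and Z = 2 is He-4 — an alpha particle.

alpha particle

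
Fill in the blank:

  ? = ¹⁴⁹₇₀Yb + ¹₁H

Lu-150

Conserve mass number: A = 149 + 1, so A = 150.
Conserve atomic number: Z = 70 + 1, so Z = 71.
Z = 71 is lutetium, so the species is ¹⁵⁰₇₁Lu.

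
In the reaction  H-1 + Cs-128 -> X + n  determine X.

Conserve mass number: 1 + 128 = A + 1, so A = 128.
Conserve atomic number: 1 + 55 = Z + 0, so Z = 56.
Z = 56 is barium, so the species is Ba-128.

Ba-128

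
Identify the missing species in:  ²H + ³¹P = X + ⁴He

Si-29

Conserve mass number: 2 + 31 = A + 4, so A = 29.
Conserve atomic number: 1 + 15 = Z + 2, so Z = 14.
Z = 14 is silicon, so the species is ²⁹Si.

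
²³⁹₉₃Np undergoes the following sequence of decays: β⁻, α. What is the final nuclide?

Start: (A, Z) = (239, 93).
After β⁻: (239, 94).
After α: (235, 92).
Z = 92 is uranium.

U-235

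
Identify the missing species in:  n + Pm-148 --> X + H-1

Nd-148

Conserve mass number: 1 + 148 = A + 1, so A = 148.
Conserve atomic number: 0 + 61 = Z + 1, so Z = 60.
Z = 60 is neodymium, so the species is Nd-148.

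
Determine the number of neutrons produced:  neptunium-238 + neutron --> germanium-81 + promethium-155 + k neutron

3

Conserve mass number: 239 = 81 + 155 + k, so k = 239 − 236 = 3.
Check atomic number: 93 = 32 + 61 + 0 = 93. ✓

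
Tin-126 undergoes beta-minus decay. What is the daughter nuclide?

Beta-minus decay: mass number changes by +0, atomic number by +1.
A: 126 = 126; Z: 50 + 1 = 51.
Z = 51 is antimony, so the daughter is antimony-126.

Sb-126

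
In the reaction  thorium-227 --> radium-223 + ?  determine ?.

Conserve mass number: 227 = 223 + A, so A = 4.
Conserve atomic number: 90 = 88 + Z, so Z = 2.
A = 4 and Z = 2 is helium-4 — an alpha particle.

alpha particle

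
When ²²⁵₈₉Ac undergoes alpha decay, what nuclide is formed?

Alpha decay: mass number changes by -4, atomic number by -2.
A: 225 − 4 = 221; Z: 89 − 2 = 87.
Z = 87 is francium, so the daughter is ²²¹₈₇Fr.

Fr-221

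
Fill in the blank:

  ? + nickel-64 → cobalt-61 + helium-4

Conserve mass number: A + 64 = 61 + 4, so A = 1.
Conserve atomic number: Z + 28 = 27 + 2, so Z = 1.
A = 1 and Z = 1 is hydrogen-1 — a proton.

proton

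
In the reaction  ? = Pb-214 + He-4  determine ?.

Conserve mass number: A = 214 + 4, so A = 218.
Conserve atomic number: Z = 82 + 2, so Z = 84.
Z = 84 is polonium, so the species is Po-218.

Po-218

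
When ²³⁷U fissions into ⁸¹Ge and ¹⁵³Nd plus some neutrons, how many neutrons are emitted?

Conserve mass number: 237 = 81 + 153 + k, so k = 237 − 234 = 3.
Check atomic number: 92 = 32 + 60 + 0 = 92. ✓

3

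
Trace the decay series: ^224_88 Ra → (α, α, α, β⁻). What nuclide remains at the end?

Bi-212

Start: (A, Z) = (224, 88).
After α: (220, 86).
After α: (216, 84).
After α: (212, 82).
After β⁻: (212, 83).
Z = 83 is bismuth.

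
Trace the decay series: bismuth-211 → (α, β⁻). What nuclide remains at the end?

Start: (A, Z) = (211, 83).
After α: (207, 81).
After β⁻: (207, 82).
Z = 82 is lead.

Pb-207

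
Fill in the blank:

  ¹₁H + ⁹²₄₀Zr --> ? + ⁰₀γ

Nb-93

Conserve mass number: 1 + 92 = A + 0, so A = 93.
Conserve atomic number: 1 + 40 = Z + 0, so Z = 41.
Z = 41 is niobium, so the species is ⁹³₄₁Nb.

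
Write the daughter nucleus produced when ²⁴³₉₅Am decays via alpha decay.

Np-239

Alpha decay: mass number changes by -4, atomic number by -2.
A: 243 − 4 = 239; Z: 95 − 2 = 93.
Z = 93 is neptunium, so the daughter is ²³⁹₉₃Np.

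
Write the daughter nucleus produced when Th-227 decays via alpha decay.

Alpha decay: mass number changes by -4, atomic number by -2.
A: 227 − 4 = 223; Z: 90 − 2 = 88.
Z = 88 is radium, so the daughter is Ra-223.

Ra-223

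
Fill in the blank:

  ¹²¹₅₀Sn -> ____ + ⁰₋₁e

Sb-121

Conserve mass number: 121 = A + 0, so A = 121.
Conserve atomic number: 50 = Z − 1, so Z = 51.
Z = 51 is antimony, so the species is ¹²¹₅₁Sb.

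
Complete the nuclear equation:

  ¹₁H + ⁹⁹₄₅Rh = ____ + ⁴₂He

Ru-96

Conserve mass number: 1 + 99 = A + 4, so A = 96.
Conserve atomic number: 1 + 45 = Z + 2, so Z = 44.
Z = 44 is ruthenium, so the species is ⁹⁶₄₄Ru.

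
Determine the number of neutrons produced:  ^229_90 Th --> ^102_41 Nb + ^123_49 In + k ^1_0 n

4

Conserve mass number: 229 = 102 + 123 + k, so k = 229 − 225 = 4.
Check atomic number: 90 = 41 + 49 + 0 = 90. ✓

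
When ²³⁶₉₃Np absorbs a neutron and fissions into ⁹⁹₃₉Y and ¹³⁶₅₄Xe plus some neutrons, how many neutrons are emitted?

2

Conserve mass number: 237 = 99 + 136 + k, so k = 237 − 235 = 2.
Check atomic number: 93 = 39 + 54 + 0 = 93. ✓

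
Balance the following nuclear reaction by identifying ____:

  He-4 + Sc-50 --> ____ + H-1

Ti-53

Conserve mass number: 4 + 50 = A + 1, so A = 53.
Conserve atomic number: 2 + 21 = Z + 1, so Z = 22.
Z = 22 is titanium, so the species is Ti-53.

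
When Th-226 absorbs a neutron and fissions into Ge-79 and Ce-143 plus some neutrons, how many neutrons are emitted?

5

Conserve mass number: 227 = 79 + 143 + k, so k = 227 − 222 = 5.
Check atomic number: 90 = 32 + 58 + 0 = 90. ✓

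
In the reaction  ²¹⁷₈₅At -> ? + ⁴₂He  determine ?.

Conserve mass number: 217 = A + 4, so A = 213.
Conserve atomic number: 85 = Z + 2, so Z = 83.
Z = 83 is bismuth, so the species is ²¹³₈₃Bi.

Bi-213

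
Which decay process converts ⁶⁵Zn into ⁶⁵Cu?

beta-plus decay or electron capture

ΔA = 65 − 65 = 0; ΔZ = 29 − 30 = -1.
A is unchanged and Z drops by 1 — a proton has become a neutron (β⁺ emission or electron capture).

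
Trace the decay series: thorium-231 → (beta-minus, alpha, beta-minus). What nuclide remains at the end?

Th-227

Start: (A, Z) = (231, 90).
After β⁻: (231, 91).
After α: (227, 89).
After β⁻: (227, 90).
Z = 90 is thorium.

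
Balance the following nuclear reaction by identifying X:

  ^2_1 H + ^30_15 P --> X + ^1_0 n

S-31

Conserve mass number: 2 + 30 = A + 1, so A = 31.
Conserve atomic number: 1 + 15 = Z + 0, so Z = 16.
Z = 16 is sulfur, so the species is ^31_16 S.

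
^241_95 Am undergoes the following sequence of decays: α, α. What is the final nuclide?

Pa-233

Start: (A, Z) = (241, 95).
After α: (237, 93).
After α: (233, 91).
Z = 91 is protactinium.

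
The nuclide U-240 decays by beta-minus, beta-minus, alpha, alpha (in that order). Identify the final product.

Th-232

Start: (A, Z) = (240, 92).
After β⁻: (240, 93).
After β⁻: (240, 94).
After α: (236, 92).
After α: (232, 90).
Z = 90 is thorium.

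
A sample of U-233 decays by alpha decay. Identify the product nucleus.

Th-229

Alpha decay: mass number changes by -4, atomic number by -2.
A: 233 − 4 = 229; Z: 92 − 2 = 90.
Z = 90 is thorium, so the daughter is Th-229.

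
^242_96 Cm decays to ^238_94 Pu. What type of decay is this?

alpha decay

ΔA = 238 − 242 = -4; ΔZ = 94 − 96 = -2.
A drops by 4 and Z drops by 2 — the signature of alpha emission.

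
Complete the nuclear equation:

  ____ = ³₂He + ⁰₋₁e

Conserve mass number: A = 3 + 0, so A = 3.
Conserve atomic number: Z = 2 − 1, so Z = 1.
A = 3 and Z = 1 is ³₁H — a triton.

H-3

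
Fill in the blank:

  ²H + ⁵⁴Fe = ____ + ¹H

Fe-55

Conserve mass number: 2 + 54 = A + 1, so A = 55.
Conserve atomic number: 1 + 26 = Z + 1, so Z = 26.
Z = 26 is iron, so the species is ⁵⁵Fe.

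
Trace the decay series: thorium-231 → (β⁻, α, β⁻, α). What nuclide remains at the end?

Ra-223

Start: (A, Z) = (231, 90).
After β⁻: (231, 91).
After α: (227, 89).
After β⁻: (227, 90).
After α: (223, 88).
Z = 88 is radium.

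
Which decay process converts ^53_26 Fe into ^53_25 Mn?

ΔA = 53 − 53 = 0; ΔZ = 25 − 26 = -1.
A is unchanged and Z drops by 1 — a proton has become a neutron (β⁺ emission or electron capture).

beta-plus decay or electron capture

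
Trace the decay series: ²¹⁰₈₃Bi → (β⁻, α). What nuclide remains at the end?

Pb-206

Start: (A, Z) = (210, 83).
After β⁻: (210, 84).
After α: (206, 82).
Z = 82 is lead.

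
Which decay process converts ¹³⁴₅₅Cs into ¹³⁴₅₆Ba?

ΔA = 134 − 134 = 0; ΔZ = 56 − 55 = +1.
A is unchanged and Z rises by 1 — a neutron has become a proton (β⁻ decay).

beta-minus decay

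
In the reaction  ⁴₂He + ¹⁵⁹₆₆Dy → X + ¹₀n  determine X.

Er-162

Conserve mass number: 4 + 159 = A + 1, so A = 162.
Conserve atomic number: 2 + 66 = Z + 0, so Z = 68.
Z = 68 is erbium, so the species is ¹⁶²₆₈Er.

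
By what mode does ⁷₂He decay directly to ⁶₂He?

neutron emission

ΔA = 6 − 7 = -1; ΔZ = 2 − 2 = +0.
A drops by 1 with Z unchanged — a neutron was emitted.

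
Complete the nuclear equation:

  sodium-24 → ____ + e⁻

Mg-24

Conserve mass number: 24 = A + 0, so A = 24.
Conserve atomic number: 11 = Z − 1, so Z = 12.
Z = 12 is magnesium, so the species is magnesium-24.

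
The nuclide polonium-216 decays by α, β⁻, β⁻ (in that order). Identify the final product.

Po-212

Start: (A, Z) = (216, 84).
After α: (212, 82).
After β⁻: (212, 83).
After β⁻: (212, 84).
Z = 84 is polonium.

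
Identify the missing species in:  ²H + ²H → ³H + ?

proton

Conserve mass number: 2 + 2 = 3 + A, so A = 1.
Conserve atomic number: 1 + 1 = 1 + Z, so Z = 1.
A = 1 and Z = 1 is ¹H — a proton.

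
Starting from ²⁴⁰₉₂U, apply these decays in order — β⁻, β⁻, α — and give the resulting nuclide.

U-236

Start: (A, Z) = (240, 92).
After β⁻: (240, 93).
After β⁻: (240, 94).
After α: (236, 92).
Z = 92 is uranium.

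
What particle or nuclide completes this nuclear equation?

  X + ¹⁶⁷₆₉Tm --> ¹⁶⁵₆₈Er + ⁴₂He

Conserve mass number: A + 167 = 165 + 4, so A = 2.
Conserve atomic number: Z + 69 = 68 + 2, so Z = 1.
A = 2 and Z = 1 is ²₁H — a deuteron.

deuteron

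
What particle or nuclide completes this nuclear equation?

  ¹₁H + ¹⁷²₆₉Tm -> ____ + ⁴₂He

Er-169

Conserve mass number: 1 + 172 = A + 4, so A = 169.
Conserve atomic number: 1 + 69 = Z + 2, so Z = 68.
Z = 68 is erbium, so the species is ¹⁶⁹₆₈Er.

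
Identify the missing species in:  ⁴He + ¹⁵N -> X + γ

F-19

Conserve mass number: 4 + 15 = A + 0, so A = 19.
Conserve atomic number: 2 + 7 = Z + 0, so Z = 9.
Z = 9 is fluorine, so the species is ¹⁹F.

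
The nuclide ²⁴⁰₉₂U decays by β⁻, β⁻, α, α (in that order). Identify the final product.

Start: (A, Z) = (240, 92).
After β⁻: (240, 93).
After β⁻: (240, 94).
After α: (236, 92).
After α: (232, 90).
Z = 90 is thorium.

Th-232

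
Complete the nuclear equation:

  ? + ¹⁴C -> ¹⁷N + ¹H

Conserve mass number: A + 14 = 17 + 1, so A = 4.
Conserve atomic number: Z + 6 = 7 + 1, so Z = 2.
A = 4 and Z = 2 is ⁴He — an alpha particle.

alpha particle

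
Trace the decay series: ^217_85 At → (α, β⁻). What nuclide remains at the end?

Start: (A, Z) = (217, 85).
After α: (213, 83).
After β⁻: (213, 84).
Z = 84 is polonium.

Po-213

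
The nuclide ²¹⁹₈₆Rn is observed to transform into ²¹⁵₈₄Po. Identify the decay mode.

ΔA = 215 − 219 = -4; ΔZ = 84 − 86 = -2.
A drops by 4 and Z drops by 2 — the signature of alpha emission.

alpha decay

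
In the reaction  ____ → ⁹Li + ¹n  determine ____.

Conserve mass number: A = 9 + 1, so A = 10.
Conserve atomic number: Z = 3 + 0, so Z = 3.
Z = 3 is lithium, so the species is ¹⁰Li.

Li-10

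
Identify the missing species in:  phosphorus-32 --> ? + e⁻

Conserve mass number: 32 = A + 0, so A = 32.
Conserve atomic number: 15 = Z − 1, so Z = 16.
Z = 16 is sulfur, so the species is sulfur-32.

S-32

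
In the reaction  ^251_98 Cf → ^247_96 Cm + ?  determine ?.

alpha particle

Conserve mass number: 251 = 247 + A, so A = 4.
Conserve atomic number: 98 = 96 + Z, so Z = 2.
A = 4 and Z = 2 is ^4_2 He — an alpha particle.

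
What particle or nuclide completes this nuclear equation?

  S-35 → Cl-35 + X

Conserve mass number: 35 = 35 + A, so A = 0.
Conserve atomic number: 16 = 17 + Z, so Z = -1.
A = 0 and Z = -1 is e⁻ — a beta-minus particle.

beta-minus particle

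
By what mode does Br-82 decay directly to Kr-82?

ΔA = 82 − 82 = 0; ΔZ = 36 − 35 = +1.
A is unchanged and Z rises by 1 — a neutron has become a proton (β⁻ decay).

beta-minus decay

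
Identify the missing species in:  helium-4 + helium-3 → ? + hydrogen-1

Li-6

Conserve mass number: 4 + 3 = A + 1, so A = 6.
Conserve atomic number: 2 + 2 = Z + 1, so Z = 3.
Z = 3 is lithium, so the species is lithium-6.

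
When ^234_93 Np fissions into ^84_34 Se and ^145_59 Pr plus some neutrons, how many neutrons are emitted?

Conserve mass number: 234 = 84 + 145 + k, so k = 234 − 229 = 5.
Check atomic number: 93 = 34 + 59 + 0 = 93. ✓

5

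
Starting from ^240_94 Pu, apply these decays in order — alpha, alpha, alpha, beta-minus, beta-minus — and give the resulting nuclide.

Th-228

Start: (A, Z) = (240, 94).
After α: (236, 92).
After α: (232, 90).
After α: (228, 88).
After β⁻: (228, 89).
After β⁻: (228, 90).
Z = 90 is thorium.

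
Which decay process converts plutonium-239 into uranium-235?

alpha decay

ΔA = 235 − 239 = -4; ΔZ = 92 − 94 = -2.
A drops by 4 and Z drops by 2 — the signature of alpha emission.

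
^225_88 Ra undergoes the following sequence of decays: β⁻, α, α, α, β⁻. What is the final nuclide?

Start: (A, Z) = (225, 88).
After β⁻: (225, 89).
After α: (221, 87).
After α: (217, 85).
After α: (213, 83).
After β⁻: (213, 84).
Z = 84 is polonium.

Po-213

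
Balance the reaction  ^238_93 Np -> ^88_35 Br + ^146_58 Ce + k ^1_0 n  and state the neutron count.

Conserve mass number: 238 = 88 + 146 + k, so k = 238 − 234 = 4.
Check atomic number: 93 = 35 + 58 + 0 = 93. ✓

4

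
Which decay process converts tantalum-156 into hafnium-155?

ΔA = 155 − 156 = -1; ΔZ = 72 − 73 = -1.
A drops by 1 and Z drops by 1 — a proton was emitted.

proton emission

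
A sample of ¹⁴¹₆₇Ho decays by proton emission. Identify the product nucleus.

Dy-140

Proton emission: mass number changes by -1, atomic number by -1.
A: 141 − 1 = 140; Z: 67 − 1 = 66.
Z = 66 is dysprosium, so the daughter is ¹⁴⁰₆₆Dy.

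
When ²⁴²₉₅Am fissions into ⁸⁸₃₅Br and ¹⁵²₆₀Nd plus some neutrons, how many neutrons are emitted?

2

Conserve mass number: 242 = 88 + 152 + k, so k = 242 − 240 = 2.
Check atomic number: 95 = 35 + 60 + 0 = 95. ✓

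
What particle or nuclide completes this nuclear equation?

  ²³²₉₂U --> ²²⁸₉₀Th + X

Conserve mass number: 232 = 228 + A, so A = 4.
Conserve atomic number: 92 = 90 + Z, so Z = 2.
A = 4 and Z = 2 is ⁴₂He — an alpha particle.

alpha particle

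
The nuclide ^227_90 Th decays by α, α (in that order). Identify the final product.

Rn-219

Start: (A, Z) = (227, 90).
After α: (223, 88).
After α: (219, 86).
Z = 86 is radon.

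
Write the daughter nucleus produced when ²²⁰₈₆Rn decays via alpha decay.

Alpha decay: mass number changes by -4, atomic number by -2.
A: 220 − 4 = 216; Z: 86 − 2 = 84.
Z = 84 is polonium, so the daughter is ²¹⁶₈₄Po.

Po-216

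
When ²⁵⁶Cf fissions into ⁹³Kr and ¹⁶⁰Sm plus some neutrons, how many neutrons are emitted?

Conserve mass number: 256 = 93 + 160 + k, so k = 256 − 253 = 3.
Check atomic number: 98 = 36 + 62 + 0 = 98. ✓

3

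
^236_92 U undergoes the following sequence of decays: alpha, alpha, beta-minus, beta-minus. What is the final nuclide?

Start: (A, Z) = (236, 92).
After α: (232, 90).
After α: (228, 88).
After β⁻: (228, 89).
After β⁻: (228, 90).
Z = 90 is thorium.

Th-228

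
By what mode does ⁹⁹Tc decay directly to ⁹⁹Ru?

ΔA = 99 − 99 = 0; ΔZ = 44 − 43 = +1.
A is unchanged and Z rises by 1 — a neutron has become a proton (β⁻ decay).

beta-minus decay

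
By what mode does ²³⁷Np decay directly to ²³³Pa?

alpha decay

ΔA = 233 − 237 = -4; ΔZ = 91 − 93 = -2.
A drops by 4 and Z drops by 2 — the signature of alpha emission.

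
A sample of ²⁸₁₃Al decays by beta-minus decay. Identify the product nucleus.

Beta-minus decay: mass number changes by +0, atomic number by +1.
A: 28 = 28; Z: 13 + 1 = 14.
Z = 14 is silicon, so the daughter is ²⁸₁₄Si.

Si-28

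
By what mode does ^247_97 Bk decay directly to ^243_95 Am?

alpha decay

ΔA = 243 − 247 = -4; ΔZ = 95 − 97 = -2.
A drops by 4 and Z drops by 2 — the signature of alpha emission.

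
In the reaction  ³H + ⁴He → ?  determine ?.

Conserve mass number: 3 + 4 = A, so A = 7.
Conserve atomic number: 1 + 2 = Z, so Z = 3.
Z = 3 is lithium, so the species is ⁷Li.

Li-7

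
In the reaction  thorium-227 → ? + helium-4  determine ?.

Ra-223

Conserve mass number: 227 = A + 4, so A = 223.
Conserve atomic number: 90 = Z + 2, so Z = 88.
Z = 88 is radium, so the species is radium-223.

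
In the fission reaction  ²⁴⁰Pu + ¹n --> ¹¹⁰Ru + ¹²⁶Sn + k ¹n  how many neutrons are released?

Conserve mass number: 241 = 110 + 126 + k, so k = 241 − 236 = 5.
Check atomic number: 94 = 44 + 50 + 0 = 94. ✓

5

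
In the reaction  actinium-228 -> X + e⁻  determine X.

Conserve mass number: 228 = A + 0, so A = 228.
Conserve atomic number: 89 = Z − 1, so Z = 90.
Z = 90 is thorium, so the species is thorium-228.

Th-228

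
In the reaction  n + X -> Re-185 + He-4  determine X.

Ir-188

Conserve mass number: 1 + A = 185 + 4, so A = 188.
Conserve atomic number: 0 + Z = 75 + 2, so Z = 77.
Z = 77 is iridium, so the species is Ir-188.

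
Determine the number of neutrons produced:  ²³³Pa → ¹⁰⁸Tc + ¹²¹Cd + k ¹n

4

Conserve mass number: 233 = 108 + 121 + k, so k = 233 − 229 = 4.
Check atomic number: 91 = 43 + 48 + 0 = 91. ✓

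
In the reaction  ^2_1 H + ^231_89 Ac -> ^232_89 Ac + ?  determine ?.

Conserve mass number: 2 + 231 = 232 + A, so A = 1.
Conserve atomic number: 1 + 89 = 89 + Z, so Z = 1.
A = 1 and Z = 1 is ^1_1 H — a proton.

proton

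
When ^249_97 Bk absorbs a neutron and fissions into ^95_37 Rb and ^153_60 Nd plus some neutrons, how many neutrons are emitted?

2

Conserve mass number: 250 = 95 + 153 + k, so k = 250 − 248 = 2.
Check atomic number: 97 = 37 + 60 + 0 = 97. ✓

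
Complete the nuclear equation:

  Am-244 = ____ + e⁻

Conserve mass number: 244 = A + 0, so A = 244.
Conserve atomic number: 95 = Z − 1, so Z = 96.
Z = 96 is curium, so the species is Cm-244.

Cm-244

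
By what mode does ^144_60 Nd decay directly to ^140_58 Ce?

alpha decay

ΔA = 140 − 144 = -4; ΔZ = 58 − 60 = -2.
A drops by 4 and Z drops by 2 — the signature of alpha emission.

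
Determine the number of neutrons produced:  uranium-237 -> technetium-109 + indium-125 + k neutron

3

Conserve mass number: 237 = 109 + 125 + k, so k = 237 − 234 = 3.
Check atomic number: 92 = 43 + 49 + 0 = 92. ✓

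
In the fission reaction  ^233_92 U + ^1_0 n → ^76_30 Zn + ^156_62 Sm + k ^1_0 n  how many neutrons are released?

Conserve mass number: 234 = 76 + 156 + k, so k = 234 − 232 = 2.
Check atomic number: 92 = 30 + 62 + 0 = 92. ✓

2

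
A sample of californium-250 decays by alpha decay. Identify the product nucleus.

Alpha decay: mass number changes by -4, atomic number by -2.
A: 250 − 4 = 246; Z: 98 − 2 = 96.
Z = 96 is curium, so the daughter is curium-246.

Cm-246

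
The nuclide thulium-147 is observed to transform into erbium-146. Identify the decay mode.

ΔA = 146 − 147 = -1; ΔZ = 68 − 69 = -1.
A drops by 1 and Z drops by 1 — a proton was emitted.

proton emission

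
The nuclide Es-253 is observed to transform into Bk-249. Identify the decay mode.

alpha decay

ΔA = 249 − 253 = -4; ΔZ = 97 − 99 = -2.
A drops by 4 and Z drops by 2 — the signature of alpha emission.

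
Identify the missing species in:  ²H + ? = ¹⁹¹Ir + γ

Conserve mass number: 2 + A = 191 + 0, so A = 189.
Conserve atomic number: 1 + Z = 77 + 0, so Z = 76.
Z = 76 is osmium, so the species is ¹⁸⁹Os.

Os-189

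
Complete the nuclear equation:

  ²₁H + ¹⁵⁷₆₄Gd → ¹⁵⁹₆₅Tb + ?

gamma ray

Conserve mass number: 2 + 157 = 159 + A, so A = 0.
Conserve atomic number: 1 + 64 = 65 + Z, so Z = 0.
A = 0 and Z = 0 is ⁰₀γ — a gamma ray.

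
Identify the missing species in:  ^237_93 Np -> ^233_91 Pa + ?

alpha particle

Conserve mass number: 237 = 233 + A, so A = 4.
Conserve atomic number: 93 = 91 + Z, so Z = 2.
A = 4 and Z = 2 is ^4_2 He — an alpha particle.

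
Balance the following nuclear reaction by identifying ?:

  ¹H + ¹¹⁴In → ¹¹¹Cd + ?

alpha particle

Conserve mass number: 1 + 114 = 111 + A, so A = 4.
Conserve atomic number: 1 + 49 = 48 + Z, so Z = 2.
A = 4 and Z = 2 is ⁴He — an alpha particle.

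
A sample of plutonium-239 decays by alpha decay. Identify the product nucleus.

U-235

Alpha decay: mass number changes by -4, atomic number by -2.
A: 239 − 4 = 235; Z: 94 − 2 = 92.
Z = 92 is uranium, so the daughter is uranium-235.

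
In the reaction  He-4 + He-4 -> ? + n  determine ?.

Be-7

Conserve mass number: 4 + 4 = A + 1, so A = 7.
Conserve atomic number: 2 + 2 = Z + 0, so Z = 4.
Z = 4 is beryllium, so the species is Be-7.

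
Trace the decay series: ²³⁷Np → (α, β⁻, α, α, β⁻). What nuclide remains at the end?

Ac-225

Start: (A, Z) = (237, 93).
After α: (233, 91).
After β⁻: (233, 92).
After α: (229, 90).
After α: (225, 88).
After β⁻: (225, 89).
Z = 89 is actinium.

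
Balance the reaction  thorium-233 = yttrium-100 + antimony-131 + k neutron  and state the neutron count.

Conserve mass number: 233 = 100 + 131 + k, so k = 233 − 231 = 2.
Check atomic number: 90 = 39 + 51 + 0 = 90. ✓

2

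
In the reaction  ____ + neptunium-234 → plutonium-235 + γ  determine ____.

proton

Conserve mass number: A + 234 = 235 + 0, so A = 1.
Conserve atomic number: Z + 93 = 94 + 0, so Z = 1.
A = 1 and Z = 1 is hydrogen-1 — a proton.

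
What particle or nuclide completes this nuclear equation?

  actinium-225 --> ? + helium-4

Fr-221

Conserve mass number: 225 = A + 4, so A = 221.
Conserve atomic number: 89 = Z + 2, so Z = 87.
Z = 87 is francium, so the species is francium-221.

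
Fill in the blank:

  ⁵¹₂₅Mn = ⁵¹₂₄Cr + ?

positron

Conserve mass number: 51 = 51 + A, so A = 0.
Conserve atomic number: 25 = 24 + Z, so Z = 1.
A = 0 and Z = 1 is ⁰₁e — a positron.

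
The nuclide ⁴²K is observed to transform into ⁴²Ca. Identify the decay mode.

ΔA = 42 − 42 = 0; ΔZ = 20 − 19 = +1.
A is unchanged and Z rises by 1 — a neutron has become a proton (β⁻ decay).

beta-minus decay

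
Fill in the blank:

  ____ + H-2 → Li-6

alpha particle

Conserve mass number: A + 2 = 6, so A = 4.
Conserve atomic number: Z + 1 = 3, so Z = 2.
A = 4 and Z = 2 is He-4 — an alpha particle.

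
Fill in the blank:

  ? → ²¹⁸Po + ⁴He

Conserve mass number: A = 218 + 4, so A = 222.
Conserve atomic number: Z = 84 + 2, so Z = 86.
Z = 86 is radon, so the species is ²²²Rn.

Rn-222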